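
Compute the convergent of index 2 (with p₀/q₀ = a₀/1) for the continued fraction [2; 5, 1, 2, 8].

Using pₖ = aₖpₖ₋₁ + pₖ₋₂, qₖ = aₖqₖ₋₁ + qₖ₋₂ (with p₋₁=1, p₋₂=0, q₋₁=0, q₋₂=1):
  k=0: a=2, p=2, q=1
  k=1: a=5, p=11, q=5
  k=2: a=1, p=13, q=6

13/6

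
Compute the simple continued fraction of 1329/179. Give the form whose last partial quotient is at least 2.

1329 = 7·179 + 76
179 = 2·76 + 27
76 = 2·27 + 22
27 = 1·22 + 5
22 = 4·5 + 2
5 = 2·2 + 1
2 = 2·1 + 0  (stop)
So 1329/179 = [7; 2, 2, 1, 4, 2, 2].

[7; 2, 2, 1, 4, 2, 2]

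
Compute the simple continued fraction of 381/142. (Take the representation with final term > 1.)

[2; 1, 2, 6, 2, 3]

381 = 2·142 + 97
142 = 1·97 + 45
97 = 2·45 + 7
45 = 6·7 + 3
7 = 2·3 + 1
3 = 3·1 + 0  (stop)
So 381/142 = [2; 1, 2, 6, 2, 3].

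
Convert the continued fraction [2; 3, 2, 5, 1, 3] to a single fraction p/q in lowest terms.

396/173

Fold from the inside: start with 3/1.
  1 + 1/3 = 4/3
  5 + 3/4 = 23/4
  2 + 4/23 = 50/23
  3 + 23/50 = 173/50
  2 + 50/173 = 396/173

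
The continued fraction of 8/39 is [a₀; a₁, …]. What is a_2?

8 = 0·39 + 8   →  a_0 = 0
39 = 4·8 + 7   →  a_1 = 4
8 = 1·7 + 1   →  a_2 = 1

1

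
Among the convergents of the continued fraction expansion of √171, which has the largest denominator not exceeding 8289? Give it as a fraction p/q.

57799/4420

√171 = [13; 13, 26, …] (period length 2).
Convergents:
  p_0/q_0 = 13/1
  p_1/q_1 = 170/13
  p_2/q_2 = 4433/339
  p_3/q_3 = 57799/4420
  p_4/q_4 = 1507207/115259
q_3 = 4420 ≤ 8289 < 115259 = q_4, so the answer is 57799/4420.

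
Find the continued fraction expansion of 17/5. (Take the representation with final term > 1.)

[3; 2, 2]

17 = 3*5 + 2
5 = 2*2 + 1
2 = 2*1 + 0  (stop)
So 17/5 = [3; 2, 2].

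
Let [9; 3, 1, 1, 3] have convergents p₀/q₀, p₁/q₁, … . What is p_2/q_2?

37/4

Using pₖ = aₖpₖ₋₁ + pₖ₋₂, qₖ = aₖqₖ₋₁ + qₖ₋₂ (with p₋₁=1, p₋₂=0, q₋₁=0, q₋₂=1):
  k=0: a=9, p=9, q=1
  k=1: a=3, p=28, q=3
  k=2: a=1, p=37, q=4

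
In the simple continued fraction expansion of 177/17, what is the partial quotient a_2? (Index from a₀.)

2

177 = 10·17 + 7   →  a_0 = 10
17 = 2·7 + 3   →  a_1 = 2
7 = 2·3 + 1   →  a_2 = 2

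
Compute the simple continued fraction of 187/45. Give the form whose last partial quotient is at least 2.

187 = 4×45 + 7
45 = 6×7 + 3
7 = 2×3 + 1
3 = 3×1 + 0  (stop)
So 187/45 = [4; 6, 2, 3].

[4; 6, 2, 3]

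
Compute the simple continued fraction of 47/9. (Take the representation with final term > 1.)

[5; 4, 2]

47 = 5·9 + 2
9 = 4·2 + 1
2 = 2·1 + 0  (stop)
So 47/9 = [5; 4, 2].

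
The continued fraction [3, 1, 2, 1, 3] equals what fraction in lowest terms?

56/15

Fold from the inside: start with 3/1.
  1 + 1/3 = 4/3
  2 + 3/4 = 11/4
  1 + 4/11 = 15/11
  3 + 11/15 = 56/15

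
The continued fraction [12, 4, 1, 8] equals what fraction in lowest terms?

Fold from the inside: start with 8/1.
  1 + 1/8 = 9/8
  4 + 8/9 = 44/9
  12 + 9/44 = 537/44

537/44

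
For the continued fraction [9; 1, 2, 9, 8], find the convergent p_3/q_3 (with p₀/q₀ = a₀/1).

Using pₖ = aₖpₖ₋₁ + pₖ₋₂, qₖ = aₖqₖ₋₁ + qₖ₋₂ (with p₋₁=1, p₋₂=0, q₋₁=0, q₋₂=1):
  k=0: a=9, p=9, q=1
  k=1: a=1, p=10, q=1
  k=2: a=2, p=29, q=3
  k=3: a=9, p=271, q=28

271/28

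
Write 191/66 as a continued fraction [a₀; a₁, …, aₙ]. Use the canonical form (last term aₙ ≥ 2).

[2; 1, 8, 2, 3]

191 = 2*66 + 59
66 = 1*59 + 7
59 = 8*7 + 3
7 = 2*3 + 1
3 = 3*1 + 0  (stop)
So 191/66 = [2; 1, 8, 2, 3].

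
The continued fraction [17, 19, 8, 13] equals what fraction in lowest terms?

Fold from the inside: start with 13/1.
  8 + 1/13 = 105/13
  19 + 13/105 = 2008/105
  17 + 105/2008 = 34241/2008

34241/2008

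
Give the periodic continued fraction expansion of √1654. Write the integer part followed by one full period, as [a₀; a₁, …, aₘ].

[40; 1, 2, 40, 2, 1, 80]

a₀ = ⌊√1654⌋ = 40.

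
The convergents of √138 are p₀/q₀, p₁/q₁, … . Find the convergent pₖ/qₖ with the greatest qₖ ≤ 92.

1069/91

√138 = [11; 1, 2, 1, 22, …] (period length 4).
Convergents:
  p_0/q_0 = 11/1
  p_1/q_1 = 12/1
  p_2/q_2 = 35/3
  p_3/q_3 = 47/4
  p_4/q_4 = 1069/91
  p_5/q_5 = 1116/95
q_4 = 91 ≤ 92 < 95 = q_5, so the answer is 1069/91.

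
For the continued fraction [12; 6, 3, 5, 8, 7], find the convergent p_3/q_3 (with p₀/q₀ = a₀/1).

1228/101

Using pₖ = aₖpₖ₋₁ + pₖ₋₂, qₖ = aₖqₖ₋₁ + qₖ₋₂ (with p₋₁=1, p₋₂=0, q₋₁=0, q₋₂=1):
  k=0: a=12, p=12, q=1
  k=1: a=6, p=73, q=6
  k=2: a=3, p=231, q=19
  k=3: a=5, p=1228, q=101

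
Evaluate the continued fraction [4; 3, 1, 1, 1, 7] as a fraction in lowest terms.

359/84

Using pₖ = aₖpₖ₋₁ + pₖ₋₂ and qₖ = aₖqₖ₋₁ + qₖ₋₂:
  k=0: a=4, p=4, q=1
  k=1: a=3, p=13, q=3
  k=2: a=1, p=17, q=4
  k=3: a=1, p=30, q=7
  k=4: a=1, p=47, q=11
  k=5: a=7, p=359, q=84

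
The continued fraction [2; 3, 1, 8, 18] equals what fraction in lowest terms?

1431/634

Fold from the inside: start with 18/1.
  8 + 1/18 = 145/18
  1 + 18/145 = 163/145
  3 + 145/163 = 634/163
  2 + 163/634 = 1431/634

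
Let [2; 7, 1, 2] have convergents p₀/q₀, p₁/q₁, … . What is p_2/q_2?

17/8

Using pₖ = aₖpₖ₋₁ + pₖ₋₂, qₖ = aₖqₖ₋₁ + qₖ₋₂ (with p₋₁=1, p₋₂=0, q₋₁=0, q₋₂=1):
  k=0: a=2, p=2, q=1
  k=1: a=7, p=15, q=7
  k=2: a=1, p=17, q=8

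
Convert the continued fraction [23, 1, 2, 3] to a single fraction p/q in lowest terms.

237/10

Fold from the inside: start with 3/1.
  2 + 1/3 = 7/3
  1 + 3/7 = 10/7
  23 + 7/10 = 237/10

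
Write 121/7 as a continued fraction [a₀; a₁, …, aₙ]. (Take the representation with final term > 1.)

121 = 17·7 + 2
7 = 3·2 + 1
2 = 2·1 + 0  (stop)
So 121/7 = [17; 3, 2].

[17; 3, 2]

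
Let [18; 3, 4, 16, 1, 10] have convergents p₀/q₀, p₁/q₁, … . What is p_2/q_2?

238/13

Using pₖ = aₖpₖ₋₁ + pₖ₋₂, qₖ = aₖqₖ₋₁ + qₖ₋₂ (with p₋₁=1, p₋₂=0, q₋₁=0, q₋₂=1):
  k=0: a=18, p=18, q=1
  k=1: a=3, p=55, q=3
  k=2: a=4, p=238, q=13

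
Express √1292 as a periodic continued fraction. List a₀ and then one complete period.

[35; 1, 16, 1, 70]

a₀ = ⌊√1292⌋ = 35.
With m₀=0, d₀=1 and mₖ₊₁ = dₖaₖ − mₖ, dₖ₊₁ = (n − mₖ₊₁²)/dₖ, aₖ₊₁ = ⌊(a₀+mₖ₊₁)/dₖ₊₁⌋:
  k=1: m=35, d=67, a=1
  k=2: m=32, d=4, a=16
  k=3: m=32, d=67, a=1
  k=4: m=35, d=1, a=70
d=1 and a=2a₀=70 at k=4, so the next step gives (m, d) = (35, 67) again — its k=1 value — and the period has length 4.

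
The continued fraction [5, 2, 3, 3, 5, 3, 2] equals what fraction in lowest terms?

Fold from the inside: start with 2/1.
  3 + 1/2 = 7/2
  5 + 2/7 = 37/7
  3 + 7/37 = 118/37
  3 + 37/118 = 391/118
  2 + 118/391 = 900/391
  5 + 391/900 = 4891/900

4891/900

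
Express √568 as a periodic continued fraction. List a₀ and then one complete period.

a₀ = ⌊√568⌋ = 23.

[23; 1, 4, 1, 46]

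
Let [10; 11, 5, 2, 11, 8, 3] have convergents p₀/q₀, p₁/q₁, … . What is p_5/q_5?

114969/11395

Using pₖ = aₖpₖ₋₁ + pₖ₋₂, qₖ = aₖqₖ₋₁ + qₖ₋₂ (with p₋₁=1, p₋₂=0, q₋₁=0, q₋₂=1):
  k=0: a=10, p=10, q=1
  k=1: a=11, p=111, q=11
  k=2: a=5, p=565, q=56
  k=3: a=2, p=1241, q=123
  k=4: a=11, p=14216, q=1409
  k=5: a=8, p=114969, q=11395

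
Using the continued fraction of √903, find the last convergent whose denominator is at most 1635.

36090/1201

√903 = [30; 20, 60, …] (period length 2).
Convergents:
  p_0/q_0 = 30/1
  p_1/q_1 = 601/20
  p_2/q_2 = 36090/1201
  p_3/q_3 = 722401/24040
q_2 = 1201 ≤ 1635 < 24040 = q_3, so the answer is 36090/1201.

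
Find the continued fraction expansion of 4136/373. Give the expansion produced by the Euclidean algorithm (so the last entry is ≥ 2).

[11; 11, 3, 3, 3]

4136 = 11×373 + 33
373 = 11×33 + 10
33 = 3×10 + 3
10 = 3×3 + 1
3 = 3×1 + 0  (stop)
So 4136/373 = [11; 11, 3, 3, 3].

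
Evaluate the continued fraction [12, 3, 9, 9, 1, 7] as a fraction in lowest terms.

27551/2236

Using pₖ = aₖpₖ₋₁ + pₖ₋₂ and qₖ = aₖqₖ₋₁ + qₖ₋₂:
  k=0: a=12, p=12, q=1
  k=1: a=3, p=37, q=3
  k=2: a=9, p=345, q=28
  k=3: a=9, p=3142, q=255
  k=4: a=1, p=3487, q=283
  k=5: a=7, p=27551, q=2236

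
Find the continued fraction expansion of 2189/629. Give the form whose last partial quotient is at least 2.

2189 = 3·629 + 302
629 = 2·302 + 25
302 = 12·25 + 2
25 = 12·2 + 1
2 = 2·1 + 0  (stop)
So 2189/629 = [3; 2, 12, 12, 2].

[3; 2, 12, 12, 2]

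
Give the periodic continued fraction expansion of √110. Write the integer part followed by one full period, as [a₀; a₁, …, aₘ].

a₀ = ⌊√110⌋ = 10.
With m₀=0, d₀=1 and mₖ₊₁ = dₖaₖ − mₖ, dₖ₊₁ = (n − mₖ₊₁²)/dₖ, aₖ₊₁ = ⌊(a₀+mₖ₊₁)/dₖ₊₁⌋:
  k=1: m=10, d=10, a=2
  k=2: m=10, d=1, a=20
d=1 and a=2a₀=20 at k=2, so the next step gives (m, d) = (10, 10) again — its k=1 value — and the period has length 2.

[10; 2, 20]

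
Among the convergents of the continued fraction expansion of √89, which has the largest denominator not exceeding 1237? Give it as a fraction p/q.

9217/977

√89 = [9; 2, 3, 3, 2, 18, …] (period length 5).
Convergents:
  p_0/q_0 = 9/1
  p_1/q_1 = 19/2
  p_2/q_2 = 66/7
  p_3/q_3 = 217/23
  p_4/q_4 = 500/53
  p_5/q_5 = 9217/977
  p_6/q_6 = 18934/2007
q_5 = 977 ≤ 1237 < 2007 = q_6, so the answer is 9217/977.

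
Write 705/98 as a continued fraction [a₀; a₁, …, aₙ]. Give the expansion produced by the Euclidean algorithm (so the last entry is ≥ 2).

[7; 5, 6, 3]

705 = 7×98 + 19
98 = 5×19 + 3
19 = 6×3 + 1
3 = 3×1 + 0  (stop)
So 705/98 = [7; 5, 6, 3].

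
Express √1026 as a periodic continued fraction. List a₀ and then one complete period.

[32; 32, 64]

a₀ = ⌊√1026⌋ = 32.
With m₀=0, d₀=1 and mₖ₊₁ = dₖaₖ − mₖ, dₖ₊₁ = (n − mₖ₊₁²)/dₖ, aₖ₊₁ = ⌊(a₀+mₖ₊₁)/dₖ₊₁⌋:
  k=1: m=32, d=2, a=32
  k=2: m=32, d=1, a=64
d=1 and a=2a₀=64 at k=2, so the next step gives (m, d) = (32, 2) again — its k=1 value — and the period has length 2.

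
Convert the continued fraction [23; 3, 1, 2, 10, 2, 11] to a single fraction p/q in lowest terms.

Fold from the inside: start with 11/1.
  2 + 1/11 = 23/11
  10 + 11/23 = 241/23
  2 + 23/241 = 505/241
  1 + 241/505 = 746/505
  3 + 505/746 = 2743/746
  23 + 746/2743 = 63835/2743

63835/2743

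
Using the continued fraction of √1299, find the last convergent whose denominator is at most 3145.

62316/1729

√1299 = [36; 24, 72, …] (period length 2).
Convergents:
  p_0/q_0 = 36/1
  p_1/q_1 = 865/24
  p_2/q_2 = 62316/1729
  p_3/q_3 = 1496449/41520
q_2 = 1729 ≤ 3145 < 41520 = q_3, so the answer is 62316/1729.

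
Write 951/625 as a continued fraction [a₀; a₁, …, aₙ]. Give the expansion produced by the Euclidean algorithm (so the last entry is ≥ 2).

[1; 1, 1, 11, 13, 2]

951 = 1*625 + 326
625 = 1*326 + 299
326 = 1*299 + 27
299 = 11*27 + 2
27 = 13*2 + 1
2 = 2*1 + 0  (stop)
So 951/625 = [1; 1, 1, 11, 13, 2].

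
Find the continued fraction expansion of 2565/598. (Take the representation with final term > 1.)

[4; 3, 2, 5, 3, 1, 3]

2565 = 4×598 + 173
598 = 3×173 + 79
173 = 2×79 + 15
79 = 5×15 + 4
15 = 3×4 + 3
4 = 1×3 + 1
3 = 3×1 + 0  (stop)
So 2565/598 = [4; 3, 2, 5, 3, 1, 3].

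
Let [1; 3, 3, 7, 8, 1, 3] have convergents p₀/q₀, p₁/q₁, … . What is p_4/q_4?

Using pₖ = aₖpₖ₋₁ + pₖ₋₂, qₖ = aₖqₖ₋₁ + qₖ₋₂ (with p₋₁=1, p₋₂=0, q₋₁=0, q₋₂=1):
  k=0: a=1, p=1, q=1
  k=1: a=3, p=4, q=3
  k=2: a=3, p=13, q=10
  k=3: a=7, p=95, q=73
  k=4: a=8, p=773, q=594

773/594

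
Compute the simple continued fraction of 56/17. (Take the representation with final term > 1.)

56 = 3×17 + 5
17 = 3×5 + 2
5 = 2×2 + 1
2 = 2×1 + 0  (stop)
So 56/17 = [3; 3, 2, 2].

[3; 3, 2, 2]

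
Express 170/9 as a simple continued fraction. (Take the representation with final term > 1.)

170 = 18·9 + 8
9 = 1·8 + 1
8 = 8·1 + 0  (stop)
So 170/9 = [18; 1, 8].

[18; 1, 8]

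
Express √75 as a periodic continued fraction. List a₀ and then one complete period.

a₀ = ⌊√75⌋ = 8.
With m₀=0, d₀=1 and mₖ₊₁ = dₖaₖ − mₖ, dₖ₊₁ = (n − mₖ₊₁²)/dₖ, aₖ₊₁ = ⌊(a₀+mₖ₊₁)/dₖ₊₁⌋:
  k=1: m=8, d=11, a=1
  k=2: m=3, d=6, a=1
  k=3: m=3, d=11, a=1
  k=4: m=8, d=1, a=16
d=1 and a=2a₀=16 at k=4, so the next step gives (m, d) = (8, 11) again — its k=1 value — and the period has length 4.

[8; 1, 1, 1, 16]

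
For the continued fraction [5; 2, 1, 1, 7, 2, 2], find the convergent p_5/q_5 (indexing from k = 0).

437/81

Using pₖ = aₖpₖ₋₁ + pₖ₋₂, qₖ = aₖqₖ₋₁ + qₖ₋₂ (with p₋₁=1, p₋₂=0, q₋₁=0, q₋₂=1):
  k=0: a=5, p=5, q=1
  k=1: a=2, p=11, q=2
  k=2: a=1, p=16, q=3
  k=3: a=1, p=27, q=5
  k=4: a=7, p=205, q=38
  k=5: a=2, p=437, q=81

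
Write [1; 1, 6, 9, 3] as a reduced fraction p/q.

Fold from the inside: start with 3/1.
  9 + 1/3 = 28/3
  6 + 3/28 = 171/28
  1 + 28/171 = 199/171
  1 + 171/199 = 370/199

370/199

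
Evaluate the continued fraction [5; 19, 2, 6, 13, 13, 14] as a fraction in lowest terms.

3094305/612566

Fold from the inside: start with 14/1.
  13 + 1/14 = 183/14
  13 + 14/183 = 2393/183
  6 + 183/2393 = 14541/2393
  2 + 2393/14541 = 31475/14541
  19 + 14541/31475 = 612566/31475
  5 + 31475/612566 = 3094305/612566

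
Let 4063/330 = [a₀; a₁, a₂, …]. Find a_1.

4063 = 12·330 + 103   →  a_0 = 12
330 = 3·103 + 21   →  a_1 = 3

3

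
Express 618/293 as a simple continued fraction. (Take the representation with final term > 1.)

[2; 9, 6, 2, 2]

618 = 2×293 + 32
293 = 9×32 + 5
32 = 6×5 + 2
5 = 2×2 + 1
2 = 2×1 + 0  (stop)
So 618/293 = [2; 9, 6, 2, 2].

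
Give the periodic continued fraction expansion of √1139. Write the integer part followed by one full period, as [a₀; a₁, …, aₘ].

[33; 1, 2, 1, 66]

a₀ = ⌊√1139⌋ = 33.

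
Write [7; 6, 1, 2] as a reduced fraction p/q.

Fold from the inside: start with 2/1.
  1 + 1/2 = 3/2
  6 + 2/3 = 20/3
  7 + 3/20 = 143/20

143/20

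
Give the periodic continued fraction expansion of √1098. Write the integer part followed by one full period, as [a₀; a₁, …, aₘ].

[33; 7, 2, 1, 6, 1, 2, 7, 66]

a₀ = ⌊√1098⌋ = 33.
With m₀=0, d₀=1 and mₖ₊₁ = dₖaₖ − mₖ, dₖ₊₁ = (n − mₖ₊₁²)/dₖ, aₖ₊₁ = ⌊(a₀+mₖ₊₁)/dₖ₊₁⌋:
  k=1: m=33, d=9, a=7
  k=2: m=30, d=22, a=2
  k=3: m=14, d=41, a=1
  k=4: m=27, d=9, a=6
  k=5: m=27, d=41, a=1
  k=6: m=14, d=22, a=2
  k=7: m=30, d=9, a=7
  k=8: m=33, d=1, a=66
d=1 and a=2a₀=66 at k=8, so the next step gives (m, d) = (33, 9) again — its k=1 value — and the period has length 8.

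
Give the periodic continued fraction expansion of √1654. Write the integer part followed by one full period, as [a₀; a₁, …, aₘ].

[40; 1, 2, 40, 2, 1, 80]

a₀ = ⌊√1654⌋ = 40.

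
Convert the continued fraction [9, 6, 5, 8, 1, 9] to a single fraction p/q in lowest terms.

25826/2819

Fold from the inside: start with 9/1.
  1 + 1/9 = 10/9
  8 + 9/10 = 89/10
  5 + 10/89 = 455/89
  6 + 89/455 = 2819/455
  9 + 455/2819 = 25826/2819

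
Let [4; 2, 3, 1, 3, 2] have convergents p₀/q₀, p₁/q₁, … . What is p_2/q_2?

31/7

Using pₖ = aₖpₖ₋₁ + pₖ₋₂, qₖ = aₖqₖ₋₁ + qₖ₋₂ (with p₋₁=1, p₋₂=0, q₋₁=0, q₋₂=1):
  k=0: a=4, p=4, q=1
  k=1: a=2, p=9, q=2
  k=2: a=3, p=31, q=7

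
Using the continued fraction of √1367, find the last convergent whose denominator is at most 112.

1368/37

√1367 = [36; 1, 35, 1, 72, …] (period length 4).
Convergents:
  p_0/q_0 = 36/1
  p_1/q_1 = 37/1
  p_2/q_2 = 1331/36
  p_3/q_3 = 1368/37
  p_4/q_4 = 99827/2700
q_3 = 37 ≤ 112 < 2700 = q_4, so the answer is 1368/37.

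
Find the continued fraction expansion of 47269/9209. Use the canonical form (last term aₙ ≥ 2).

47269 = 5×9209 + 1224
9209 = 7×1224 + 641
1224 = 1×641 + 583
641 = 1×583 + 58
583 = 10×58 + 3
58 = 19×3 + 1
3 = 3×1 + 0  (stop)
So 47269/9209 = [5; 7, 1, 1, 10, 19, 3].

[5; 7, 1, 1, 10, 19, 3]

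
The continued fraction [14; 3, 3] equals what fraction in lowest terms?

143/10

Fold from the inside: start with 3/1.
  3 + 1/3 = 10/3
  14 + 3/10 = 143/10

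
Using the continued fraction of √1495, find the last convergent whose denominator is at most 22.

116/3

√1495 = [38; 1, 1, 1, 76, …] (period length 4).
Convergents:
  p_0/q_0 = 38/1
  p_1/q_1 = 39/1
  p_2/q_2 = 77/2
  p_3/q_3 = 116/3
  p_4/q_4 = 8893/230
q_3 = 3 ≤ 22 < 230 = q_4, so the answer is 116/3.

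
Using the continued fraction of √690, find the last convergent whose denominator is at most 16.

√690 = [26; 3, 1, 2, 1, 3, 52, …] (period length 6).
Convergents:
  p_0/q_0 = 26/1
  p_1/q_1 = 79/3
  p_2/q_2 = 105/4
  p_3/q_3 = 289/11
  p_4/q_4 = 394/15
  p_5/q_5 = 1471/56
q_4 = 15 ≤ 16 < 56 = q_5, so the answer is 394/15.

394/15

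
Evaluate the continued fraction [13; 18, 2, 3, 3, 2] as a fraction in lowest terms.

12754/977

Using pₖ = aₖpₖ₋₁ + pₖ₋₂ and qₖ = aₖqₖ₋₁ + qₖ₋₂:
  k=0: a=13, p=13, q=1
  k=1: a=18, p=235, q=18
  k=2: a=2, p=483, q=37
  k=3: a=3, p=1684, q=129
  k=4: a=3, p=5535, q=424
  k=5: a=2, p=12754, q=977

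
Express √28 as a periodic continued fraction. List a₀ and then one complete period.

[5; 3, 2, 3, 10]

a₀ = ⌊√28⌋ = 5.
With m₀=0, d₀=1 and mₖ₊₁ = dₖaₖ − mₖ, dₖ₊₁ = (n − mₖ₊₁²)/dₖ, aₖ₊₁ = ⌊(a₀+mₖ₊₁)/dₖ₊₁⌋:
  k=1: m=5, d=3, a=3
  k=2: m=4, d=4, a=2
  k=3: m=4, d=3, a=3
  k=4: m=5, d=1, a=10
d=1 and a=2a₀=10 at k=4, so the next step gives (m, d) = (5, 3) again — its k=1 value — and the period has length 4.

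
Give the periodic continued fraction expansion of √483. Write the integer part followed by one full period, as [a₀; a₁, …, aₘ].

a₀ = ⌊√483⌋ = 21.
With m₀=0, d₀=1 and mₖ₊₁ = dₖaₖ − mₖ, dₖ₊₁ = (n − mₖ₊₁²)/dₖ, aₖ₊₁ = ⌊(a₀+mₖ₊₁)/dₖ₊₁⌋:
  k=1: m=21, d=42, a=1
  k=2: m=21, d=1, a=42
d=1 and a=2a₀=42 at k=2, so the next step gives (m, d) = (21, 42) again — its k=1 value — and the period has length 2.

[21; 1, 42]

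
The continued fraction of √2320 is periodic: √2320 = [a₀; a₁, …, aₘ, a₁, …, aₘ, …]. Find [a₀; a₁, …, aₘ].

[48; 6, 96]

a₀ = ⌊√2320⌋ = 48.
With m₀=0, d₀=1 and mₖ₊₁ = dₖaₖ − mₖ, dₖ₊₁ = (n − mₖ₊₁²)/dₖ, aₖ₊₁ = ⌊(a₀+mₖ₊₁)/dₖ₊₁⌋:
  k=1: m=48, d=16, a=6
  k=2: m=48, d=1, a=96
d=1 and a=2a₀=96 at k=2, so the next step gives (m, d) = (48, 16) again — its k=1 value — and the period has length 2.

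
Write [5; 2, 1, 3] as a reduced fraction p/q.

Using pₖ = aₖpₖ₋₁ + pₖ₋₂ and qₖ = aₖqₖ₋₁ + qₖ₋₂:
  k=0: a=5, p=5, q=1
  k=1: a=2, p=11, q=2
  k=2: a=1, p=16, q=3
  k=3: a=3, p=59, q=11

59/11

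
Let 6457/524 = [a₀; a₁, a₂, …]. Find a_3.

1

6457 = 12·524 + 169   →  a_0 = 12
524 = 3·169 + 17   →  a_1 = 3
169 = 9·17 + 16   →  a_2 = 9
17 = 1·16 + 1   →  a_3 = 1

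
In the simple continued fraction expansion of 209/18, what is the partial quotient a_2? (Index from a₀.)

209 = 11·18 + 11   →  a_0 = 11
18 = 1·11 + 7   →  a_1 = 1
11 = 1·7 + 4   →  a_2 = 1

1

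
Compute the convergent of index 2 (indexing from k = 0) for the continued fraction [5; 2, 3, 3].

38/7

Using pₖ = aₖpₖ₋₁ + pₖ₋₂, qₖ = aₖqₖ₋₁ + qₖ₋₂ (with p₋₁=1, p₋₂=0, q₋₁=0, q₋₂=1):
  k=0: a=5, p=5, q=1
  k=1: a=2, p=11, q=2
  k=2: a=3, p=38, q=7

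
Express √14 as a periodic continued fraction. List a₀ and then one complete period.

a₀ = ⌊√14⌋ = 3.

[3; 1, 2, 1, 6]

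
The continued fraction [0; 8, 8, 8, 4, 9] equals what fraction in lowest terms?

2477/20121

Fold from the inside: start with 9/1.
  4 + 1/9 = 37/9
  8 + 9/37 = 305/37
  8 + 37/305 = 2477/305
  8 + 305/2477 = 20121/2477
  0 + 2477/20121 = 2477/20121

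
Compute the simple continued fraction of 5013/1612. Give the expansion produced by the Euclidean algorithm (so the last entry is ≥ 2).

5013 = 3×1612 + 177
1612 = 9×177 + 19
177 = 9×19 + 6
19 = 3×6 + 1
6 = 6×1 + 0  (stop)
So 5013/1612 = [3; 9, 9, 3, 6].

[3; 9, 9, 3, 6]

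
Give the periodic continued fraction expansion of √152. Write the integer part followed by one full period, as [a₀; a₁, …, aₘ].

[12; 3, 24]

a₀ = ⌊√152⌋ = 12.
With m₀=0, d₀=1 and mₖ₊₁ = dₖaₖ − mₖ, dₖ₊₁ = (n − mₖ₊₁²)/dₖ, aₖ₊₁ = ⌊(a₀+mₖ₊₁)/dₖ₊₁⌋:
  k=1: m=12, d=8, a=3
  k=2: m=12, d=1, a=24
d=1 and a=2a₀=24 at k=2, so the next step gives (m, d) = (12, 8) again — its k=1 value — and the period has length 2.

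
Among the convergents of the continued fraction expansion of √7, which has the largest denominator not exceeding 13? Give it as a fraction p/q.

√7 = [2; 1, 1, 1, 4, …] (period length 4).
Convergents:
  p_0/q_0 = 2/1
  p_1/q_1 = 3/1
  p_2/q_2 = 5/2
  p_3/q_3 = 8/3
  p_4/q_4 = 37/14
q_3 = 3 ≤ 13 < 14 = q_4, so the answer is 8/3.

8/3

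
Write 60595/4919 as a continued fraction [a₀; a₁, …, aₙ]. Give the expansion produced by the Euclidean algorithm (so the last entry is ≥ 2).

60595 = 12*4919 + 1567
4919 = 3*1567 + 218
1567 = 7*218 + 41
218 = 5*41 + 13
41 = 3*13 + 2
13 = 6*2 + 1
2 = 2*1 + 0  (stop)
So 60595/4919 = [12; 3, 7, 5, 3, 6, 2].

[12; 3, 7, 5, 3, 6, 2]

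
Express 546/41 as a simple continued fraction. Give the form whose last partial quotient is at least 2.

[13; 3, 6, 2]

546 = 13×41 + 13
41 = 3×13 + 2
13 = 6×2 + 1
2 = 2×1 + 0  (stop)
So 546/41 = [13; 3, 6, 2].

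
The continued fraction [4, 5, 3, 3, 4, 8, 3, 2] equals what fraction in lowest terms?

56944/13595

Using pₖ = aₖpₖ₋₁ + pₖ₋₂ and qₖ = aₖqₖ₋₁ + qₖ₋₂:
  k=0: a=4, p=4, q=1
  k=1: a=5, p=21, q=5
  k=2: a=3, p=67, q=16
  k=3: a=3, p=222, q=53
  k=4: a=4, p=955, q=228
  k=5: a=8, p=7862, q=1877
  k=6: a=3, p=24541, q=5859
  k=7: a=2, p=56944, q=13595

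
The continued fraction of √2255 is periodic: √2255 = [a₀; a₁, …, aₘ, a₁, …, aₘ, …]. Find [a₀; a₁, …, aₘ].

a₀ = ⌊√2255⌋ = 47.

[47; 2, 18, 2, 94]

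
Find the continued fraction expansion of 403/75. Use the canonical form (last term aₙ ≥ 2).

403 = 5×75 + 28
75 = 2×28 + 19
28 = 1×19 + 9
19 = 2×9 + 1
9 = 9×1 + 0  (stop)
So 403/75 = [5; 2, 1, 2, 9].

[5; 2, 1, 2, 9]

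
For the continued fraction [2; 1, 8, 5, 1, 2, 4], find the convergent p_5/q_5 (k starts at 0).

Using pₖ = aₖpₖ₋₁ + pₖ₋₂, qₖ = aₖqₖ₋₁ + qₖ₋₂ (with p₋₁=1, p₋₂=0, q₋₁=0, q₋₂=1):
  k=0: a=2, p=2, q=1
  k=1: a=1, p=3, q=1
  k=2: a=8, p=26, q=9
  k=3: a=5, p=133, q=46
  k=4: a=1, p=159, q=55
  k=5: a=2, p=451, q=156

451/156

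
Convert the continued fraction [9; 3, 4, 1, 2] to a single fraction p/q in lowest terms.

Fold from the inside: start with 2/1.
  1 + 1/2 = 3/2
  4 + 2/3 = 14/3
  3 + 3/14 = 45/14
  9 + 14/45 = 419/45

419/45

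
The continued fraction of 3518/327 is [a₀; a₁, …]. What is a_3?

7

3518 = 10·327 + 248   →  a_0 = 10
327 = 1·248 + 79   →  a_1 = 1
248 = 3·79 + 11   →  a_2 = 3
79 = 7·11 + 2   →  a_3 = 7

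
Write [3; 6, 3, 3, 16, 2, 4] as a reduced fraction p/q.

Fold from the inside: start with 4/1.
  2 + 1/4 = 9/4
  16 + 4/9 = 148/9
  3 + 9/148 = 453/148
  3 + 148/453 = 1507/453
  6 + 453/1507 = 9495/1507
  3 + 1507/9495 = 29992/9495

29992/9495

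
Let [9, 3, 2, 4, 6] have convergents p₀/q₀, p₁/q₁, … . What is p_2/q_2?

65/7

Using pₖ = aₖpₖ₋₁ + pₖ₋₂, qₖ = aₖqₖ₋₁ + qₖ₋₂ (with p₋₁=1, p₋₂=0, q₋₁=0, q₋₂=1):
  k=0: a=9, p=9, q=1
  k=1: a=3, p=28, q=3
  k=2: a=2, p=65, q=7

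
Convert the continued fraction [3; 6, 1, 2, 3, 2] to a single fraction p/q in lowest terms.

Using pₖ = aₖpₖ₋₁ + pₖ₋₂ and qₖ = aₖqₖ₋₁ + qₖ₋₂:
  k=0: a=3, p=3, q=1
  k=1: a=6, p=19, q=6
  k=2: a=1, p=22, q=7
  k=3: a=2, p=63, q=20
  k=4: a=3, p=211, q=67
  k=5: a=2, p=485, q=154

485/154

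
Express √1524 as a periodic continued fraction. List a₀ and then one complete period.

[39; 26, 78]

a₀ = ⌊√1524⌋ = 39.
With m₀=0, d₀=1 and mₖ₊₁ = dₖaₖ − mₖ, dₖ₊₁ = (n − mₖ₊₁²)/dₖ, aₖ₊₁ = ⌊(a₀+mₖ₊₁)/dₖ₊₁⌋:
  k=1: m=39, d=3, a=26
  k=2: m=39, d=1, a=78
d=1 and a=2a₀=78 at k=2, so the next step gives (m, d) = (39, 3) again — its k=1 value — and the period has length 2.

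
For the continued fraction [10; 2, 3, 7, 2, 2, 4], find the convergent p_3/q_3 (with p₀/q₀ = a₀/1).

Using pₖ = aₖpₖ₋₁ + pₖ₋₂, qₖ = aₖqₖ₋₁ + qₖ₋₂ (with p₋₁=1, p₋₂=0, q₋₁=0, q₋₂=1):
  k=0: a=10, p=10, q=1
  k=1: a=2, p=21, q=2
  k=2: a=3, p=73, q=7
  k=3: a=7, p=532, q=51

532/51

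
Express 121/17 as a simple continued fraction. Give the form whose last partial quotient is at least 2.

121 = 7×17 + 2
17 = 8×2 + 1
2 = 2×1 + 0  (stop)
So 121/17 = [7; 8, 2].

[7; 8, 2]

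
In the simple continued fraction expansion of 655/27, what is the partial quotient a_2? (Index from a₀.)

1

655 = 24·27 + 7   →  a_0 = 24
27 = 3·7 + 6   →  a_1 = 3
7 = 1·6 + 1   →  a_2 = 1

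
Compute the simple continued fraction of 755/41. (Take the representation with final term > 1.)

755 = 18×41 + 17
41 = 2×17 + 7
17 = 2×7 + 3
7 = 2×3 + 1
3 = 3×1 + 0  (stop)
So 755/41 = [18; 2, 2, 2, 3].

[18; 2, 2, 2, 3]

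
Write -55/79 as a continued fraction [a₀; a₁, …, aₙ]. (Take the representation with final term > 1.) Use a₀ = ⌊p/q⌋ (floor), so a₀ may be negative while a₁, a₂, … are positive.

[-1; 3, 3, 2, 3]

-55 = -1×79 + 24
79 = 3×24 + 7
24 = 3×7 + 3
7 = 2×3 + 1
3 = 3×1 + 0  (stop)
So -55/79 = [-1; 3, 3, 2, 3].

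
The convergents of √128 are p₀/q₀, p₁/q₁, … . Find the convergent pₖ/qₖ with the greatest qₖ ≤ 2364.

12875/1138

√128 = [11; 3, 5, 3, 22, …] (period length 4).
Convergents:
  p_0/q_0 = 11/1
  p_1/q_1 = 34/3
  p_2/q_2 = 181/16
  p_3/q_3 = 577/51
  p_4/q_4 = 12875/1138
  p_5/q_5 = 39202/3465
q_4 = 1138 ≤ 2364 < 3465 = q_5, so the answer is 12875/1138.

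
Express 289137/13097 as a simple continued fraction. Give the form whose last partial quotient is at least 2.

289137 = 22×13097 + 1003
13097 = 13×1003 + 58
1003 = 17×58 + 17
58 = 3×17 + 7
17 = 2×7 + 3
7 = 2×3 + 1
3 = 3×1 + 0  (stop)
So 289137/13097 = [22; 13, 17, 3, 2, 2, 3].

[22; 13, 17, 3, 2, 2, 3]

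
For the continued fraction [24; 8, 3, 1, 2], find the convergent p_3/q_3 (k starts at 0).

796/33

Using pₖ = aₖpₖ₋₁ + pₖ₋₂, qₖ = aₖqₖ₋₁ + qₖ₋₂ (with p₋₁=1, p₋₂=0, q₋₁=0, q₋₂=1):
  k=0: a=24, p=24, q=1
  k=1: a=8, p=193, q=8
  k=2: a=3, p=603, q=25
  k=3: a=1, p=796, q=33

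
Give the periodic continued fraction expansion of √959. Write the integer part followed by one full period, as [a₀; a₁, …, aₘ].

a₀ = ⌊√959⌋ = 30.
With m₀=0, d₀=1 and mₖ₊₁ = dₖaₖ − mₖ, dₖ₊₁ = (n − mₖ₊₁²)/dₖ, aₖ₊₁ = ⌊(a₀+mₖ₊₁)/dₖ₊₁⌋:
  k=1: m=30, d=59, a=1
  k=2: m=29, d=2, a=29
  k=3: m=29, d=59, a=1
  k=4: m=30, d=1, a=60
d=1 and a=2a₀=60 at k=4, so the next step gives (m, d) = (30, 59) again — its k=1 value — and the period has length 4.

[30; 1, 29, 1, 60]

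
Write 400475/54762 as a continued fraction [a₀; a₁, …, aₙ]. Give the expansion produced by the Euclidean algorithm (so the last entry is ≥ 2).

[7; 3, 5, 7, 2, 18, 12]

400475 = 7·54762 + 17141
54762 = 3·17141 + 3339
17141 = 5·3339 + 446
3339 = 7·446 + 217
446 = 2·217 + 12
217 = 18·12 + 1
12 = 12·1 + 0  (stop)
So 400475/54762 = [7; 3, 5, 7, 2, 18, 12].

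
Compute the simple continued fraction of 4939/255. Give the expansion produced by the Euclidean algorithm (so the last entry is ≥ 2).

4939 = 19·255 + 94
255 = 2·94 + 67
94 = 1·67 + 27
67 = 2·27 + 13
27 = 2·13 + 1
13 = 13·1 + 0  (stop)
So 4939/255 = [19; 2, 1, 2, 2, 13].

[19; 2, 1, 2, 2, 13]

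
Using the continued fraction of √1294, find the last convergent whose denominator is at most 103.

1295/36

√1294 = [35; 1, 34, 1, 70, …] (period length 4).
Convergents:
  p_0/q_0 = 35/1
  p_1/q_1 = 36/1
  p_2/q_2 = 1259/35
  p_3/q_3 = 1295/36
  p_4/q_4 = 91909/2555
q_3 = 36 ≤ 103 < 2555 = q_4, so the answer is 1295/36.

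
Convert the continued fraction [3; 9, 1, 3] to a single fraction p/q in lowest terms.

121/39

Fold from the inside: start with 3/1.
  1 + 1/3 = 4/3
  9 + 3/4 = 39/4
  3 + 4/39 = 121/39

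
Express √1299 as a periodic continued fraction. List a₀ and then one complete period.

a₀ = ⌊√1299⌋ = 36.
With m₀=0, d₀=1 and mₖ₊₁ = dₖaₖ − mₖ, dₖ₊₁ = (n − mₖ₊₁²)/dₖ, aₖ₊₁ = ⌊(a₀+mₖ₊₁)/dₖ₊₁⌋:
  k=1: m=36, d=3, a=24
  k=2: m=36, d=1, a=72
d=1 and a=2a₀=72 at k=2, so the next step gives (m, d) = (36, 3) again — its k=1 value — and the period has length 2.

[36; 24, 72]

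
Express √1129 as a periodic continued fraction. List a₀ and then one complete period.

a₀ = ⌊√1129⌋ = 33.

[33; 1, 1, 1, 1, 66]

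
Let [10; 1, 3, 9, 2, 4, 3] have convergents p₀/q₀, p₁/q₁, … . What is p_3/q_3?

Using pₖ = aₖpₖ₋₁ + pₖ₋₂, qₖ = aₖqₖ₋₁ + qₖ₋₂ (with p₋₁=1, p₋₂=0, q₋₁=0, q₋₂=1):
  k=0: a=10, p=10, q=1
  k=1: a=1, p=11, q=1
  k=2: a=3, p=43, q=4
  k=3: a=9, p=398, q=37

398/37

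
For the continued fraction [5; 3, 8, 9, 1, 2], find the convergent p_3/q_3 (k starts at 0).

1213/228

Using pₖ = aₖpₖ₋₁ + pₖ₋₂, qₖ = aₖqₖ₋₁ + qₖ₋₂ (with p₋₁=1, p₋₂=0, q₋₁=0, q₋₂=1):
  k=0: a=5, p=5, q=1
  k=1: a=3, p=16, q=3
  k=2: a=8, p=133, q=25
  k=3: a=9, p=1213, q=228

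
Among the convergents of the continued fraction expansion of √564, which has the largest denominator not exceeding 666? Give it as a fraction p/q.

13513/569

√564 = [23; 1, 2, 1, 46, …] (period length 4).
Convergents:
  p_0/q_0 = 23/1
  p_1/q_1 = 24/1
  p_2/q_2 = 71/3
  p_3/q_3 = 95/4
  p_4/q_4 = 4441/187
  p_5/q_5 = 4536/191
  p_6/q_6 = 13513/569
  p_7/q_7 = 18049/760
q_6 = 569 ≤ 666 < 760 = q_7, so the answer is 13513/569.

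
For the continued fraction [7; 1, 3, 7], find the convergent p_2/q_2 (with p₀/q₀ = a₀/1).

Using pₖ = aₖpₖ₋₁ + pₖ₋₂, qₖ = aₖqₖ₋₁ + qₖ₋₂ (with p₋₁=1, p₋₂=0, q₋₁=0, q₋₂=1):
  k=0: a=7, p=7, q=1
  k=1: a=1, p=8, q=1
  k=2: a=3, p=31, q=4

31/4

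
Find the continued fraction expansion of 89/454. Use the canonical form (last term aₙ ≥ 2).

89 = 0·454 + 89
454 = 5·89 + 9
89 = 9·9 + 8
9 = 1·8 + 1
8 = 8·1 + 0  (stop)
So 89/454 = [0; 5, 9, 1, 8].

[0; 5, 9, 1, 8]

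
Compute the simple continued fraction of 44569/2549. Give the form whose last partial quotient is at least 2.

[17; 2, 16, 19, 4]

44569 = 17*2549 + 1236
2549 = 2*1236 + 77
1236 = 16*77 + 4
77 = 19*4 + 1
4 = 4*1 + 0  (stop)
So 44569/2549 = [17; 2, 16, 19, 4].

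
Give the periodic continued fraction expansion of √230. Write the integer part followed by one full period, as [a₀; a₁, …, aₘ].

a₀ = ⌊√230⌋ = 15.

[15; 6, 30]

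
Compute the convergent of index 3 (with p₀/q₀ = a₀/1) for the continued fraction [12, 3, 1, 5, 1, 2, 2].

282/23

Using pₖ = aₖpₖ₋₁ + pₖ₋₂, qₖ = aₖqₖ₋₁ + qₖ₋₂ (with p₋₁=1, p₋₂=0, q₋₁=0, q₋₂=1):
  k=0: a=12, p=12, q=1
  k=1: a=3, p=37, q=3
  k=2: a=1, p=49, q=4
  k=3: a=5, p=282, q=23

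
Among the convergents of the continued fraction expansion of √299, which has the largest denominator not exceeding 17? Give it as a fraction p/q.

121/7

√299 = [17; 3, 2, 3, 34, …] (period length 4).
Convergents:
  p_0/q_0 = 17/1
  p_1/q_1 = 52/3
  p_2/q_2 = 121/7
  p_3/q_3 = 415/24
q_2 = 7 ≤ 17 < 24 = q_3, so the answer is 121/7.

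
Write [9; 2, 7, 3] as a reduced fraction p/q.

Using pₖ = aₖpₖ₋₁ + pₖ₋₂ and qₖ = aₖqₖ₋₁ + qₖ₋₂:
  k=0: a=9, p=9, q=1
  k=1: a=2, p=19, q=2
  k=2: a=7, p=142, q=15
  k=3: a=3, p=445, q=47

445/47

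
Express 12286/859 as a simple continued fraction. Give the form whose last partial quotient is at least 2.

12286 = 14*859 + 260
859 = 3*260 + 79
260 = 3*79 + 23
79 = 3*23 + 10
23 = 2*10 + 3
10 = 3*3 + 1
3 = 3*1 + 0  (stop)
So 12286/859 = [14; 3, 3, 3, 2, 3, 3].

[14; 3, 3, 3, 2, 3, 3]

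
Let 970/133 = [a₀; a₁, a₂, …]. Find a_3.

970 = 7·133 + 39   →  a_0 = 7
133 = 3·39 + 16   →  a_1 = 3
39 = 2·16 + 7   →  a_2 = 2
16 = 2·7 + 2   →  a_3 = 2

2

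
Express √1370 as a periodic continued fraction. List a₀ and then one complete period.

a₀ = ⌊√1370⌋ = 37.
With m₀=0, d₀=1 and mₖ₊₁ = dₖaₖ − mₖ, dₖ₊₁ = (n − mₖ₊₁²)/dₖ, aₖ₊₁ = ⌊(a₀+mₖ₊₁)/dₖ₊₁⌋:
  k=1: m=37, d=1, a=74
d=1 and a=2a₀=74 at k=1, so the next step gives (m, d) = (37, 1) again — its k=1 value — and the period has length 1.

[37; 74]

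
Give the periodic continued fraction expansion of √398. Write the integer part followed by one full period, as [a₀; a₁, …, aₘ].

a₀ = ⌊√398⌋ = 19.
With m₀=0, d₀=1 and mₖ₊₁ = dₖaₖ − mₖ, dₖ₊₁ = (n − mₖ₊₁²)/dₖ, aₖ₊₁ = ⌊(a₀+mₖ₊₁)/dₖ₊₁⌋:
  k=1: m=19, d=37, a=1
  k=2: m=18, d=2, a=18
  k=3: m=18, d=37, a=1
  k=4: m=19, d=1, a=38
d=1 and a=2a₀=38 at k=4, so the next step gives (m, d) = (19, 37) again — its k=1 value — and the period has length 4.

[19; 1, 18, 1, 38]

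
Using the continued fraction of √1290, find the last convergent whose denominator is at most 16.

√1290 = [35; 1, 10, 1, 70, …] (period length 4).
Convergents:
  p_0/q_0 = 35/1
  p_1/q_1 = 36/1
  p_2/q_2 = 395/11
  p_3/q_3 = 431/12
  p_4/q_4 = 30565/851
q_3 = 12 ≤ 16 < 851 = q_4, so the answer is 431/12.

431/12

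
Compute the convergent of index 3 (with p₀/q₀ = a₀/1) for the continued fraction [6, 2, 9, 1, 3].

Using pₖ = aₖpₖ₋₁ + pₖ₋₂, qₖ = aₖqₖ₋₁ + qₖ₋₂ (with p₋₁=1, p₋₂=0, q₋₁=0, q₋₂=1):
  k=0: a=6, p=6, q=1
  k=1: a=2, p=13, q=2
  k=2: a=9, p=123, q=19
  k=3: a=1, p=136, q=21

136/21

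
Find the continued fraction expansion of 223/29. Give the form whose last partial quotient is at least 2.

223 = 7×29 + 20
29 = 1×20 + 9
20 = 2×9 + 2
9 = 4×2 + 1
2 = 2×1 + 0  (stop)
So 223/29 = [7; 1, 2, 4, 2].

[7; 1, 2, 4, 2]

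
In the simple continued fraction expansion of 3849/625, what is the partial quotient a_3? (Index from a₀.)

5

3849 = 6·625 + 99   →  a_0 = 6
625 = 6·99 + 31   →  a_1 = 6
99 = 3·31 + 6   →  a_2 = 3
31 = 5·6 + 1   →  a_3 = 5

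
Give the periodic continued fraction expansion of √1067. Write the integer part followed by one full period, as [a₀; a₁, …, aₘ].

a₀ = ⌊√1067⌋ = 32.
With m₀=0, d₀=1 and mₖ₊₁ = dₖaₖ − mₖ, dₖ₊₁ = (n − mₖ₊₁²)/dₖ, aₖ₊₁ = ⌊(a₀+mₖ₊₁)/dₖ₊₁⌋:
  k=1: m=32, d=43, a=1
  k=2: m=11, d=22, a=1
  k=3: m=11, d=43, a=1
  k=4: m=32, d=1, a=64
d=1 and a=2a₀=64 at k=4, so the next step gives (m, d) = (32, 43) again — its k=1 value — and the period has length 4.

[32; 1, 1, 1, 64]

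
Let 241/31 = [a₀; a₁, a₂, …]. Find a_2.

3

241 = 7·31 + 24   →  a_0 = 7
31 = 1·24 + 7   →  a_1 = 1
24 = 3·7 + 3   →  a_2 = 3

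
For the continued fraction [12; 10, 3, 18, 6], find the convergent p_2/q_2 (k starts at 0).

375/31

Using pₖ = aₖpₖ₋₁ + pₖ₋₂, qₖ = aₖqₖ₋₁ + qₖ₋₂ (with p₋₁=1, p₋₂=0, q₋₁=0, q₋₂=1):
  k=0: a=12, p=12, q=1
  k=1: a=10, p=121, q=10
  k=2: a=3, p=375, q=31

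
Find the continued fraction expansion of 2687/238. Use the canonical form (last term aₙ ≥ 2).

2687 = 11·238 + 69
238 = 3·69 + 31
69 = 2·31 + 7
31 = 4·7 + 3
7 = 2·3 + 1
3 = 3·1 + 0  (stop)
So 2687/238 = [11; 3, 2, 4, 2, 3].

[11; 3, 2, 4, 2, 3]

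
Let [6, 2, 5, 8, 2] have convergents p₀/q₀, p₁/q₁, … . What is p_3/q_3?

581/90

Using pₖ = aₖpₖ₋₁ + pₖ₋₂, qₖ = aₖqₖ₋₁ + qₖ₋₂ (with p₋₁=1, p₋₂=0, q₋₁=0, q₋₂=1):
  k=0: a=6, p=6, q=1
  k=1: a=2, p=13, q=2
  k=2: a=5, p=71, q=11
  k=3: a=8, p=581, q=90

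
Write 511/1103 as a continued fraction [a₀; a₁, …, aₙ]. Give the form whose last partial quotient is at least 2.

511 = 0×1103 + 511
1103 = 2×511 + 81
511 = 6×81 + 25
81 = 3×25 + 6
25 = 4×6 + 1
6 = 6×1 + 0  (stop)
So 511/1103 = [0; 2, 6, 3, 4, 6].

[0; 2, 6, 3, 4, 6]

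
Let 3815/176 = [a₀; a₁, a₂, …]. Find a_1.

3815 = 21·176 + 119   →  a_0 = 21
176 = 1·119 + 57   →  a_1 = 1

1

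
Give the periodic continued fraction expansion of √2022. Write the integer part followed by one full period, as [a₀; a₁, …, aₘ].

[44; 1, 28, 1, 88]

a₀ = ⌊√2022⌋ = 44.
With m₀=0, d₀=1 and mₖ₊₁ = dₖaₖ − mₖ, dₖ₊₁ = (n − mₖ₊₁²)/dₖ, aₖ₊₁ = ⌊(a₀+mₖ₊₁)/dₖ₊₁⌋:
  k=1: m=44, d=86, a=1
  k=2: m=42, d=3, a=28
  k=3: m=42, d=86, a=1
  k=4: m=44, d=1, a=88
d=1 and a=2a₀=88 at k=4, so the next step gives (m, d) = (44, 86) again — its k=1 value — and the period has length 4.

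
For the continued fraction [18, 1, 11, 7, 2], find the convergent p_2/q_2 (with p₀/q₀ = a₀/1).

Using pₖ = aₖpₖ₋₁ + pₖ₋₂, qₖ = aₖqₖ₋₁ + qₖ₋₂ (with p₋₁=1, p₋₂=0, q₋₁=0, q₋₂=1):
  k=0: a=18, p=18, q=1
  k=1: a=1, p=19, q=1
  k=2: a=11, p=227, q=12

227/12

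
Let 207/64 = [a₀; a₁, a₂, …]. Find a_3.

1

207 = 3·64 + 15   →  a_0 = 3
64 = 4·15 + 4   →  a_1 = 4
15 = 3·4 + 3   →  a_2 = 3
4 = 1·3 + 1   →  a_3 = 1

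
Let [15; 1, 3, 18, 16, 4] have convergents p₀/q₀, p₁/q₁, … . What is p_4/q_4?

18463/1172

Using pₖ = aₖpₖ₋₁ + pₖ₋₂, qₖ = aₖqₖ₋₁ + qₖ₋₂ (with p₋₁=1, p₋₂=0, q₋₁=0, q₋₂=1):
  k=0: a=15, p=15, q=1
  k=1: a=1, p=16, q=1
  k=2: a=3, p=63, q=4
  k=3: a=18, p=1150, q=73
  k=4: a=16, p=18463, q=1172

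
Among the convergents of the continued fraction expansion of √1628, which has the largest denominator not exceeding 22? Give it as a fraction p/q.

√1628 = [40; 2, 1, 6, 1, 2, 80, …] (period length 6).
Convergents:
  p_0/q_0 = 40/1
  p_1/q_1 = 81/2
  p_2/q_2 = 121/3
  p_3/q_3 = 807/20
  p_4/q_4 = 928/23
q_3 = 20 ≤ 22 < 23 = q_4, so the answer is 807/20.

807/20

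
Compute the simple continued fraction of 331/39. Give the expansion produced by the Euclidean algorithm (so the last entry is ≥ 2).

[8; 2, 19]

331 = 8·39 + 19
39 = 2·19 + 1
19 = 19·1 + 0  (stop)
So 331/39 = [8; 2, 19].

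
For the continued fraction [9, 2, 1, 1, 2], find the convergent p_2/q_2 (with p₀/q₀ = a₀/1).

Using pₖ = aₖpₖ₋₁ + pₖ₋₂, qₖ = aₖqₖ₋₁ + qₖ₋₂ (with p₋₁=1, p₋₂=0, q₋₁=0, q₋₂=1):
  k=0: a=9, p=9, q=1
  k=1: a=2, p=19, q=2
  k=2: a=1, p=28, q=3

28/3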